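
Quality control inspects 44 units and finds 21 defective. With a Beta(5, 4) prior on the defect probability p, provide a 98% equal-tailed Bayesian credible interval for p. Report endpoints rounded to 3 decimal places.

[0.335, 0.648]

Posterior: Beta(5+21, 4+23) = Beta(26, 27).
Equal-tailed 98% interval: the 0.01 and 0.99 quantiles of Beta(26, 27).
Posterior mean ≈ 0.491, SD ≈ 0.068; a Normal approximation gives roughly [0.332, 0.649].
Exact: F⁻¹(0.01) = 0.335; F⁻¹(0.99) = 0.648.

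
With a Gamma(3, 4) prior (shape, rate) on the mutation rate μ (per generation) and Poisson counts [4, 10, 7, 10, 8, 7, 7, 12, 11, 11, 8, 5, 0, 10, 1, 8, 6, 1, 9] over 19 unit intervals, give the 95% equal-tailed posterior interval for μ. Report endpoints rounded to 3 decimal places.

[5.041, 7.042]

Posterior: Gamma(3+135, 4+19) = Gamma(138, 23) (shape, rate).
Equal-tailed 95% interval: Gamma(138, 23) quantiles at 0.025 and 0.975.
Posterior mean ≈ 6.000, SD ≈ 0.511; a Normal approximation gives roughly [4.999, 7.001].
Exact: lower = 5.041; upper = 7.042.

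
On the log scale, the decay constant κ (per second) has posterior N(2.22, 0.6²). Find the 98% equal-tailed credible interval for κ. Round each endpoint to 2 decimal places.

On the log scale the 98% interval is 2.22 ± 2.326 × 0.6 = [0.8242, 3.6158].
Exponentiate: [e^0.8242, e^3.6158] = [2.28, 37.18].

[2.28, 37.18]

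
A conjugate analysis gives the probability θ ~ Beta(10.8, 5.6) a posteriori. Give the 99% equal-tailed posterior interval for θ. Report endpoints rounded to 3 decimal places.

Posterior: Beta(10.8, 5.6).
Equal-tailed 99% interval: the 0.005 and 0.995 quantiles of Beta(10.8, 5.6).
Posterior mean ≈ 0.659, SD ≈ 0.114; a Normal approximation gives roughly [0.366, 0.951].
Exact: F⁻¹(0.005) = 0.347; F⁻¹(0.995) = 0.901.

[0.347, 0.901]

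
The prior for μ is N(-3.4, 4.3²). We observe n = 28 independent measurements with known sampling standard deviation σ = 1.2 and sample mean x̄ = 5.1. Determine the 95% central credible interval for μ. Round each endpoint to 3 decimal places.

[4.633, 5.520]

Posterior precision = 1/4.3² + 28/1.2² = 0.0541 + 19.4444 = 19.4985, so posterior SD = 0.2265.
Posterior mean = (-3.4/4.3² + 28·5.1/1.2²) / 19.4985 = 5.0764.
Interval: 5.0764 ± 1.960 × 0.2265 → [4.633, 5.520].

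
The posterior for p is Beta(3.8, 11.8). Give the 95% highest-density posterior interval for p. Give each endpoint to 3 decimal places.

[0.056, 0.450]

The posterior is unimodal and skewed, so the HPD interval has equal density at both endpoints and is the shortest 95% interval.
Solving f(0.056) = f(0.450) with F(0.450) − F(0.056) = 0.95 gives [0.056, 0.450].
For comparison, the equal-tailed interval is [0.073, 0.476]; the HPD is narrower and shifted toward the mode.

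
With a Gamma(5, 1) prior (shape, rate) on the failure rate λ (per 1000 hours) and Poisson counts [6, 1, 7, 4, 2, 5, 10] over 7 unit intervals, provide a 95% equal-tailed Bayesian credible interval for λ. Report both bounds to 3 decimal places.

Posterior: Gamma(5+35, 1+7) = Gamma(40, 8) (shape, rate).
Equal-tailed 95% interval: Gamma(40, 8) quantiles at 0.025 and 0.975.
Posterior mean ≈ 5.000, SD ≈ 0.791; a Normal approximation gives roughly [3.451, 6.549].
Exact: lower = 3.572; upper = 6.664.

[3.572, 6.664]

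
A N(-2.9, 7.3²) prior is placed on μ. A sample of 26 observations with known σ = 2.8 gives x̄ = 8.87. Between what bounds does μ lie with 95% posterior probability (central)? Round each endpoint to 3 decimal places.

Posterior precision = 1/7.3² + 26/2.8² = 0.0188 + 3.3163 = 3.3351, so posterior SD = 0.5476.
Posterior mean = (-2.9/7.3² + 26·8.87/2.8²) / 3.3351 = 8.8038.
Interval: 8.8038 ± 1.960 × 0.5476 → [7.731, 9.877].

[7.731, 9.877]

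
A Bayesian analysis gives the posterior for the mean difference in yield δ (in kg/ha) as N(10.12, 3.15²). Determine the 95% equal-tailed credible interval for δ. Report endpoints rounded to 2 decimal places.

[3.95, 16.29]

The posterior is symmetric, so the 95% equal-tailed interval is δ = 10.12 ± z·3.15 with z = 1.960.
Half-width: 1.960 × 3.15 = 6.17.
10.12 − 6.17 = 3.95; 10.12 + 6.17 = 16.29.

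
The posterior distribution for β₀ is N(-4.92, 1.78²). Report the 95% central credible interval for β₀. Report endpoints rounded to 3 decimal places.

[-8.409, -1.431]

The posterior is symmetric, so the 95% equal-tailed interval is β₀ = -4.92 ± z·1.78 with z = 1.960.
Half-width: 1.960 × 1.78 = 3.489.
-4.92 − 3.489 = -8.409; -4.92 + 3.489 = -1.431.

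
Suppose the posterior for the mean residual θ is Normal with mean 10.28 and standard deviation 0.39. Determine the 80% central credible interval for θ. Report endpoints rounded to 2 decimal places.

The posterior is symmetric, so the 80% equal-tailed interval is θ = 10.28 ± z·0.39 with z = 1.282.
Half-width: 1.282 × 0.39 = 0.50.
10.28 − 0.50 = 9.78; 10.28 + 0.50 = 10.78.

[9.78, 10.78]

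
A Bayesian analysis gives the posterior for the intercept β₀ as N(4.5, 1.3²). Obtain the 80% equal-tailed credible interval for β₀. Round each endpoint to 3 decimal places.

The posterior is symmetric, so the 80% equal-tailed interval is β₀ = 4.5 ± z·1.3 with z = 1.282.
Half-width: 1.282 × 1.3 = 1.666.
4.5 − 1.666 = 2.834; 4.5 + 1.666 = 6.166.

[2.834, 6.166]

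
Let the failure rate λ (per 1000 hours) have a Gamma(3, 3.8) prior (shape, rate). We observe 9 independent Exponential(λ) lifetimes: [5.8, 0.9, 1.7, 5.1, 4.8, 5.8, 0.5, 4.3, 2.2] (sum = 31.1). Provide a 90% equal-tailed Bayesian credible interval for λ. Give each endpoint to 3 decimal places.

Posterior: Gamma(3+9, 3.8+31.1) = Gamma(12, 34.9) (shape, rate).
Equal-tailed 90% interval: Gamma(12, 34.9) quantiles at 0.05 and 0.95.
Posterior mean ≈ 0.344, SD ≈ 0.099; a Normal approximation gives roughly [0.181, 0.507].
Exact: lower = 0.198; upper = 0.522.

[0.198, 0.522]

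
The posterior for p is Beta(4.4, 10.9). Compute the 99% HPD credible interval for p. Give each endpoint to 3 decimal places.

[0.052, 0.588]

The posterior is unimodal and skewed, so the HPD interval has equal density at both endpoints and is the shortest 99% interval.
Solving f(0.052) = f(0.588) with F(0.588) − F(0.052) = 0.99 gives [0.052, 0.588].
For comparison, the equal-tailed interval is [0.064, 0.608]; the HPD is narrower and shifted toward the mode.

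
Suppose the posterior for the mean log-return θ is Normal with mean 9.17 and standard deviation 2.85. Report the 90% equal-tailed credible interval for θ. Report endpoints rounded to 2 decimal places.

The posterior is symmetric, so the 90% equal-tailed interval is θ = 9.17 ± z·2.85 with z = 1.645.
Half-width: 1.645 × 2.85 = 4.69.
9.17 − 4.69 = 4.48; 9.17 + 4.69 = 13.86.

[4.48, 13.86]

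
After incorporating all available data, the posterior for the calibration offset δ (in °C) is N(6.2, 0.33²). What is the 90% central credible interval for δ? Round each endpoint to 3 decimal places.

The posterior is symmetric, so the 90% equal-tailed interval is δ = 6.2 ± z·0.33 with z = 1.645.
Half-width: 1.645 × 0.33 = 0.543.
6.2 − 0.543 = 5.657; 6.2 + 0.543 = 6.743.

[5.657, 6.743]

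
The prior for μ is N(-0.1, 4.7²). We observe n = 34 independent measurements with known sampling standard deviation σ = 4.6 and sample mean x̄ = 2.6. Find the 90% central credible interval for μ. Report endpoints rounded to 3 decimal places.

[1.246, 3.806]

Posterior precision = 1/4.7² + 34/4.6² = 0.0453 + 1.6068 = 1.6521, so posterior SD = 0.7780.
Posterior mean = (-0.1/4.7² + 34·2.6/4.6²) / 1.6521 = 2.5260.
Interval: 2.5260 ± 1.645 × 0.7780 → [1.246, 3.806].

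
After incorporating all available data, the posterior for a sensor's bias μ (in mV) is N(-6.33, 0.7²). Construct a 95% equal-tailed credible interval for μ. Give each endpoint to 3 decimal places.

The posterior is symmetric, so the 95% equal-tailed interval is μ = -6.33 ± z·0.7 with z = 1.960.
Half-width: 1.960 × 0.7 = 1.372.
-6.33 − 1.372 = -7.702; -6.33 + 1.372 = -4.958.

[-7.702, -4.958]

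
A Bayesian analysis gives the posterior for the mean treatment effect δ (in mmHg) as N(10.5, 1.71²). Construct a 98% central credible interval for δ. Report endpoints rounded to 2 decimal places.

[6.52, 14.48]

The posterior is symmetric, so the 98% equal-tailed interval is δ = 10.5 ± z·1.71 with z = 2.326.
Half-width: 2.326 × 1.71 = 3.98.
10.5 − 3.98 = 6.52; 10.5 + 3.98 = 14.48.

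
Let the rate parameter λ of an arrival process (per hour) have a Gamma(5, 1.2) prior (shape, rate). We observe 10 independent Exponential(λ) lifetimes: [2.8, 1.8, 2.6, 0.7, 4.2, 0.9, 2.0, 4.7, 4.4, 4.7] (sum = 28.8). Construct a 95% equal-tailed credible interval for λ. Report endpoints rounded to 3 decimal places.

Posterior: Gamma(5+10, 1.2+28.8) = Gamma(15, 30.0) (shape, rate).
Equal-tailed 95% interval: Gamma(15, 30.0) quantiles at 0.025 and 0.975.
Posterior mean ≈ 0.500, SD ≈ 0.129; a Normal approximation gives roughly [0.247, 0.753].
Exact: lower = 0.280; upper = 0.783.

[0.280, 0.783]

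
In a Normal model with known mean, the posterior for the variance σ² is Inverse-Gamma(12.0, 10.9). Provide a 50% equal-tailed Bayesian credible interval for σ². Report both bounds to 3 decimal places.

[0.772, 1.145]

Inverse-Gamma(12.0, 10.9) quantiles: F⁻¹(0.25) and F⁻¹(0.75).
Equivalently, 1/σ² ~ Gamma(12.0, rate = 10.9); invert its 0.75 and 0.25 quantiles.
Posterior mean ≈ 0.991, SD ≈ 0.313; a Normal approximation gives roughly [0.780, 1.202].
Exact: lower = 0.772; upper = 1.145.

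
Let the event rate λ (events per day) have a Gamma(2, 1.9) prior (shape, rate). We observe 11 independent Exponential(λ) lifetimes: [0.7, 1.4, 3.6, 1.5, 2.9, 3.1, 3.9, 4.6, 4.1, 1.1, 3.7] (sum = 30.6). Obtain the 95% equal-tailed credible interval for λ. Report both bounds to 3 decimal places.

Posterior: Gamma(2+11, 1.9+30.6) = Gamma(13, 32.5) (shape, rate).
Equal-tailed 95% interval: Gamma(13, 32.5) quantiles at 0.025 and 0.975.
Posterior mean ≈ 0.400, SD ≈ 0.111; a Normal approximation gives roughly [0.183, 0.617].
Exact: lower = 0.213; upper = 0.645.

[0.213, 0.645]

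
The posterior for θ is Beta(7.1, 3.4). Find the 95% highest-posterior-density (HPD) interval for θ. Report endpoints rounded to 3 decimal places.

[0.408, 0.926]

The posterior is unimodal and skewed, so the HPD interval has equal density at both endpoints and is the shortest 95% interval.
Solving f(0.408) = f(0.926) with F(0.926) − F(0.408) = 0.95 gives [0.408, 0.926].
For comparison, the equal-tailed interval is [0.382, 0.908]; the HPD is narrower and shifted toward the mode.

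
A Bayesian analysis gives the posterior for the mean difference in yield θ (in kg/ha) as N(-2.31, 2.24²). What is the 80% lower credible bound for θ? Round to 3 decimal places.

-4.195

Need L with P(θ ≥ L) = 0.80: L = -2.31 − z_{0.2}·2.24.
z = 0.842; L = -2.31 − 0.842 × 2.24 = -4.195.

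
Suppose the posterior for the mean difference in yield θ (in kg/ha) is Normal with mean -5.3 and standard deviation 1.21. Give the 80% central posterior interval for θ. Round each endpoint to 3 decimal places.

The posterior is symmetric, so the 80% equal-tailed interval is θ = -5.3 ± z·1.21 with z = 1.282.
Half-width: 1.282 × 1.21 = 1.551.
-5.3 − 1.551 = -6.851; -5.3 + 1.551 = -3.749.

[-6.851, -3.749]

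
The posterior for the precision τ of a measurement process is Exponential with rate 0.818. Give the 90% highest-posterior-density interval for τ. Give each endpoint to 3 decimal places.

[0.000, 2.815]

The exponential density is strictly decreasing on [0, ∞), so the HPD interval is anchored at 0: [0, q] with P(τ ≤ q) = 0.90.
q = −ln(1 − 0.90) / 0.818 = 2.3026 / 0.818 = 2.815.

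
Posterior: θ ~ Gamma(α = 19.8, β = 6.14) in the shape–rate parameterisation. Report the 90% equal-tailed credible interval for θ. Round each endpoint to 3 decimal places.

[2.132, 4.502]

Posterior: Gamma(shape 19.8, rate 6.14).
Equal-tailed 90% interval: Gamma(19.8, 6.14) quantiles at 0.05 and 0.95.
Posterior mean ≈ 3.225, SD ≈ 0.725; a Normal approximation gives roughly [2.033, 4.417].
Exact: lower = 2.132; upper = 4.502.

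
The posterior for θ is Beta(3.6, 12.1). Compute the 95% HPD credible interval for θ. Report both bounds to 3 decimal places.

[0.048, 0.431]

The posterior is unimodal and skewed, so the HPD interval has equal density at both endpoints and is the shortest 95% interval.
Solving f(0.048) = f(0.431) with F(0.431) − F(0.048) = 0.95 gives [0.048, 0.431].
For comparison, the equal-tailed interval is [0.065, 0.459]; the HPD is narrower and shifted toward the mode.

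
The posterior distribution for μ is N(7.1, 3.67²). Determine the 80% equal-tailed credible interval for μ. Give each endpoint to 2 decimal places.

[2.40, 11.80]

The posterior is symmetric, so the 80% equal-tailed interval is μ = 7.1 ± z·3.67 with z = 1.282.
Half-width: 1.282 × 3.67 = 4.70.
7.1 − 4.70 = 2.40; 7.1 + 4.70 = 11.80.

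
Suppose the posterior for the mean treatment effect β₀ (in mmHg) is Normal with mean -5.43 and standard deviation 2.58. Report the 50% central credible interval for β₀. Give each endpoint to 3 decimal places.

The posterior is symmetric, so the 50% equal-tailed interval is β₀ = -5.43 ± z·2.58 with z = 0.674.
Half-width: 0.674 × 2.58 = 1.740.
-5.43 − 1.740 = -7.170; -5.43 + 1.740 = -3.690.

[-7.170, -3.690]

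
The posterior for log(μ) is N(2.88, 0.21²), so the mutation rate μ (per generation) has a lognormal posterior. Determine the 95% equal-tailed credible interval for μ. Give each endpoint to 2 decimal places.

On the log scale the 95% interval is 2.88 ± 1.960 × 0.21 = [2.4684, 3.2916].
Exponentiate: [e^2.4684, e^3.2916] = [11.80, 26.89].

[11.80, 26.89]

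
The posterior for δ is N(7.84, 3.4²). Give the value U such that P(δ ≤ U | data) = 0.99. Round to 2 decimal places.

15.75

Need U with P(δ ≤ U) = 0.99: U = 7.84 + z_{0.01}·3.4.
z = 2.326; U = 7.84 + 2.326 × 3.4 = 15.75.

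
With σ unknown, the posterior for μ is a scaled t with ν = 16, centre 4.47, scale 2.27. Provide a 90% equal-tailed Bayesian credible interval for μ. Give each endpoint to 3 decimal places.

[0.507, 8.433]

The t_16 distribution is symmetric; the 90% interval is 4.47 ± t·2.27 with t_{0.95,16} = 1.746.
Half-width: 1.746 × 2.27 = 3.963.
4.47 − 3.963 = 0.507; 4.47 + 3.963 = 8.433.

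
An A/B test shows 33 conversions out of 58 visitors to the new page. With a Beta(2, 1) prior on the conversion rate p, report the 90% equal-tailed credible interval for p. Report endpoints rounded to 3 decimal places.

Posterior: Beta(2+33, 1+25) = Beta(35, 26).
Equal-tailed 90% interval: the 0.05 and 0.95 quantiles of Beta(35, 26).
Posterior mean ≈ 0.574, SD ≈ 0.063; a Normal approximation gives roughly [0.470, 0.677].
Exact: F⁻¹(0.05) = 0.469; F⁻¹(0.95) = 0.676.

[0.469, 0.676]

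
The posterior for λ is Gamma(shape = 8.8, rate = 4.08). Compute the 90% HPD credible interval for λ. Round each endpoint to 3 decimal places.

The posterior is unimodal and skewed, so the HPD interval has equal density at both endpoints and is the shortest 90% interval.
Solving f(0.988) = f(3.286) with F(3.286) − F(0.988) = 0.90 gives [0.988, 3.286].
For comparison, the equal-tailed interval is [1.115, 3.475]; the HPD is narrower and shifted toward the mode.

[0.988, 3.286]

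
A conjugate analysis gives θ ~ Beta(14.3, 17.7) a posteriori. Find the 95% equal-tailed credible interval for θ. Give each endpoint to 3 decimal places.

Posterior: Beta(14.3, 17.7).
Equal-tailed 95% interval: the 0.025 and 0.975 quantiles of Beta(14.3, 17.7).
Posterior mean ≈ 0.447, SD ≈ 0.087; a Normal approximation gives roughly [0.277, 0.617].
Exact: F⁻¹(0.025) = 0.282; F⁻¹(0.975) = 0.618.

[0.282, 0.618]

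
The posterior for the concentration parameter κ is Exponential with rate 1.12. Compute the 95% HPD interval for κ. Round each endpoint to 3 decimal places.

The exponential density is strictly decreasing on [0, ∞), so the HPD interval is anchored at 0: [0, q] with P(κ ≤ q) = 0.95.
q = −ln(1 − 0.95) / 1.12 = 2.9957 / 1.12 = 2.675.

[0.000, 2.675]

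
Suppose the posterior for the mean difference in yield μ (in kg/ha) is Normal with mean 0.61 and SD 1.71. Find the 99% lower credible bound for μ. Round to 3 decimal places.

Need L with P(μ ≥ L) = 0.99: L = 0.61 − z_{0.01}·1.71.
z = 2.326; L = 0.61 − 2.326 × 1.71 = -3.368.

-3.368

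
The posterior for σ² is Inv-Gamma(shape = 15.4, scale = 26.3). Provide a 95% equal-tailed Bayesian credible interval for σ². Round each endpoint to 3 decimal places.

Inverse-Gamma(15.4, 26.3) quantiles: F⁻¹(0.025) and F⁻¹(0.975).
Equivalently, 1/σ² ~ Gamma(15.4, rate = 26.3); invert its 0.975 and 0.025 quantiles.
Posterior mean ≈ 1.826, SD ≈ 0.499; a Normal approximation gives roughly [0.849, 2.804].
Exact: lower = 1.096; upper = 3.025.

[1.096, 3.025]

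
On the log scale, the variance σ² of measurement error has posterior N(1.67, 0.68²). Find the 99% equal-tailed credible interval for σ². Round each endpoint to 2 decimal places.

[0.92, 30.62]

On the log scale the 99% interval is 1.67 ± 2.576 × 0.68 = [-0.0816, 3.4216].
Exponentiate: [e^-0.0816, e^3.4216] = [0.92, 30.62].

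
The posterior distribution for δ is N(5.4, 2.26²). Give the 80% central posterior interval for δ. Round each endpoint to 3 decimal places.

[2.504, 8.296]

The posterior is symmetric, so the 80% equal-tailed interval is δ = 5.4 ± z·2.26 with z = 1.282.
Half-width: 1.282 × 2.26 = 2.896.
5.4 − 2.896 = 2.504; 5.4 + 2.896 = 8.296.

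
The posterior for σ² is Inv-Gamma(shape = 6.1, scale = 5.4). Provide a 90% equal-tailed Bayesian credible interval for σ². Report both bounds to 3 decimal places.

Inverse-Gamma(6.1, 5.4) quantiles: F⁻¹(0.05) and F⁻¹(0.95).
Equivalently, 1/σ² ~ Gamma(6.1, rate = 5.4); invert its 0.95 and 0.05 quantiles.
Posterior mean ≈ 1.059, SD ≈ 0.523; a Normal approximation gives roughly [0.199, 1.919].
Exact: lower = 0.507; upper = 2.016.

[0.507, 2.016]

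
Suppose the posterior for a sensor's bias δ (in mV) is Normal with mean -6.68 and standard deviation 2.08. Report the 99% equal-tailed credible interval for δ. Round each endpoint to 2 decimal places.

The posterior is symmetric, so the 99% equal-tailed interval is δ = -6.68 ± z·2.08 with z = 2.576.
Half-width: 2.576 × 2.08 = 5.36.
-6.68 − 5.36 = -12.04; -6.68 + 5.36 = -1.32.

[-12.04, -1.32]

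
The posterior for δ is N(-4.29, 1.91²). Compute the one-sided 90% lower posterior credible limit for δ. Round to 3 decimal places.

-6.738

Need L with P(δ ≥ L) = 0.90: L = -4.29 − z_{0.1}·1.91.
z = 1.282; L = -4.29 − 1.282 × 1.91 = -6.738.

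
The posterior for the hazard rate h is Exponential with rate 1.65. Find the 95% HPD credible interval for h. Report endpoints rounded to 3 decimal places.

The exponential density is strictly decreasing on [0, ∞), so the HPD interval is anchored at 0: [0, q] with P(h ≤ q) = 0.95.
q = −ln(1 − 0.95) / 1.65 = 2.9957 / 1.65 = 1.816.

[0.000, 1.816]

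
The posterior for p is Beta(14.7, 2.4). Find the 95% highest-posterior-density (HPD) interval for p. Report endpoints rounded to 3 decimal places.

The posterior is unimodal and skewed, so the HPD interval has equal density at both endpoints and is the shortest 95% interval.
Solving f(0.700) = f(0.990) with F(0.990) − F(0.700) = 0.95 gives [0.700, 0.990].
For comparison, the equal-tailed interval is [0.666, 0.976]; the HPD is narrower and shifted toward the mode.

[0.700, 0.990]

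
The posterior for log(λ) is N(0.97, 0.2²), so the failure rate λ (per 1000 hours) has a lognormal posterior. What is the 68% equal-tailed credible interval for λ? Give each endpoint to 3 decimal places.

[2.162, 3.218]

On the log scale the 68% interval is 0.97 ± 0.994 × 0.2 = [0.7711, 1.1689].
Exponentiate: [e^0.7711, e^1.1689] = [2.162, 3.218].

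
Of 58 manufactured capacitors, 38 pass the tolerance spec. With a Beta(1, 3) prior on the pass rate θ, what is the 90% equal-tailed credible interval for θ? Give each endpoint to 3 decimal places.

[0.526, 0.727]

Posterior: Beta(1+38, 3+20) = Beta(39, 23).
Equal-tailed 90% interval: the 0.05 and 0.95 quantiles of Beta(39, 23).
Posterior mean ≈ 0.629, SD ≈ 0.061; a Normal approximation gives roughly [0.529, 0.729].
Exact: F⁻¹(0.05) = 0.526; F⁻¹(0.95) = 0.727.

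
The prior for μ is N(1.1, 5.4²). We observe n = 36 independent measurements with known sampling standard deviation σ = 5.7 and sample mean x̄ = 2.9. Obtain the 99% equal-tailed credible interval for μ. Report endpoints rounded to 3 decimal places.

Posterior precision = 1/5.4² + 36/5.7² = 0.0343 + 1.1080 = 1.1423, so posterior SD = 0.9356.
Posterior mean = (1.1/5.4² + 36·2.9/5.7²) / 1.1423 = 2.8460.
Interval: 2.8460 ± 2.576 × 0.9356 → [0.436, 5.256].

[0.436, 5.256]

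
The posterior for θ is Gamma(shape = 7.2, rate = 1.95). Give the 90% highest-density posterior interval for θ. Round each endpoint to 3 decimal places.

The posterior is unimodal and skewed, so the HPD interval has equal density at both endpoints and is the shortest 90% interval.
Solving f(1.497) = f(5.807) with F(5.807) − F(1.497) = 0.90 gives [1.497, 5.807].
For comparison, the equal-tailed interval is [1.755, 6.208]; the HPD is narrower and shifted toward the mode.

[1.497, 5.807]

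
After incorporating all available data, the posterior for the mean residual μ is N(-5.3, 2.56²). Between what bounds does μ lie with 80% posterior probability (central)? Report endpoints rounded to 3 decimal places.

[-8.581, -2.019]

The posterior is symmetric, so the 80% equal-tailed interval is μ = -5.3 ± z·2.56 with z = 1.282.
Half-width: 1.282 × 2.56 = 3.281.
-5.3 − 3.281 = -8.581; -5.3 + 3.281 = -2.019.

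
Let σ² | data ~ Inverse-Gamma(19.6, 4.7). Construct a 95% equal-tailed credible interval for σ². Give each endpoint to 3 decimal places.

[0.161, 0.395]

Inverse-Gamma(19.6, 4.7) quantiles: F⁻¹(0.025) and F⁻¹(0.975).
Equivalently, 1/σ² ~ Gamma(19.6, rate = 4.7); invert its 0.975 and 0.025 quantiles.
Posterior mean ≈ 0.253, SD ≈ 0.060; a Normal approximation gives roughly [0.135, 0.371].
Exact: lower = 0.161; upper = 0.395.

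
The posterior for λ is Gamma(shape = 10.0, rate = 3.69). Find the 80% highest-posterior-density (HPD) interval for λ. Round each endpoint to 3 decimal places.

[1.533, 3.647]

The posterior is unimodal and skewed, so the HPD interval has equal density at both endpoints and is the shortest 80% interval.
Solving f(1.533) = f(3.647) with F(3.647) − F(1.533) = 0.80 gives [1.533, 3.647].
For comparison, the equal-tailed interval is [1.686, 3.850]; the HPD is narrower and shifted toward the mode.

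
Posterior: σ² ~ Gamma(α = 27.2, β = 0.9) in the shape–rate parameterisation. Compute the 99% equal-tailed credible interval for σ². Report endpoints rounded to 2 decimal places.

[17.38, 47.22]

Posterior: Gamma(shape 27.2, rate 0.9).
Equal-tailed 99% interval: Gamma(27.2, 0.9) quantiles at 0.005 and 0.995.
Posterior mean ≈ 30.22, SD ≈ 5.79; a Normal approximation gives roughly [15.30, 45.15].
Exact: lower = 17.38; upper = 47.22.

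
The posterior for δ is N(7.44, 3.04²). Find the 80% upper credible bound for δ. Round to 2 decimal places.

10.00

Need U with P(δ ≤ U) = 0.80: U = 7.44 + z_{0.2}·3.04.
z = 0.842; U = 7.44 + 0.842 × 3.04 = 10.00.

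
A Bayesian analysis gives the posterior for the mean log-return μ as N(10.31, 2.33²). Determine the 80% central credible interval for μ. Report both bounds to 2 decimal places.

The posterior is symmetric, so the 80% equal-tailed interval is μ = 10.31 ± z·2.33 with z = 1.282.
Half-width: 1.282 × 2.33 = 2.99.
10.31 − 2.99 = 7.32; 10.31 + 2.99 = 13.30.

[7.32, 13.30]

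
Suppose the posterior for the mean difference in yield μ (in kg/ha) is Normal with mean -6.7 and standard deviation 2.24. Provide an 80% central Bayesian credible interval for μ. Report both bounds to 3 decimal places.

[-9.571, -3.829]

The posterior is symmetric, so the 80% equal-tailed interval is μ = -6.7 ± z·2.24 with z = 1.282.
Half-width: 1.282 × 2.24 = 2.871.
-6.7 − 2.871 = -9.571; -6.7 + 2.871 = -3.829.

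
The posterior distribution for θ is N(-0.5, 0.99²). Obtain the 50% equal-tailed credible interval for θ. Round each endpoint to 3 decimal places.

The posterior is symmetric, so the 50% equal-tailed interval is θ = -0.5 ± z·0.99 with z = 0.674.
Half-width: 0.674 × 0.99 = 0.668.
-0.5 − 0.668 = -1.168; -0.5 + 0.668 = 0.168.

[-1.168, 0.168]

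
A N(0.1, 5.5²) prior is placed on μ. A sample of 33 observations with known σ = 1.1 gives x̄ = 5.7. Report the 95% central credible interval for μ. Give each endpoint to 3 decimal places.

[5.318, 6.068]

Posterior precision = 1/5.5² + 33/1.1² = 0.0331 + 27.2727 = 27.3058, so posterior SD = 0.1914.
Posterior mean = (0.1/5.5² + 33·5.7/1.1²) / 27.3058 = 5.6932.
Interval: 5.6932 ± 1.960 × 0.1914 → [5.318, 6.068].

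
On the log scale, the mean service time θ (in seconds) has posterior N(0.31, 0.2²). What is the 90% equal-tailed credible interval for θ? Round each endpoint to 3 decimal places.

[0.981, 1.895]

On the log scale the 90% interval is 0.31 ± 1.645 × 0.2 = [-0.0190, 0.6390].
Exponentiate: [e^-0.0190, e^0.6390] = [0.981, 1.895].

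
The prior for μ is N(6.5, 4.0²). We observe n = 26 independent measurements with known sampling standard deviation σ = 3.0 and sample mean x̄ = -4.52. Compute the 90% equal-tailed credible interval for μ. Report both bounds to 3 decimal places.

[-5.244, -3.329]

Posterior precision = 1/4.0² + 26/3.0² = 0.0625 + 2.8889 = 2.9514, so posterior SD = 0.5821.
Posterior mean = (6.5/4.0² + 26·-4.52/3.0²) / 2.9514 = -4.2866.
Interval: -4.2866 ± 1.645 × 0.5821 → [-5.244, -3.329].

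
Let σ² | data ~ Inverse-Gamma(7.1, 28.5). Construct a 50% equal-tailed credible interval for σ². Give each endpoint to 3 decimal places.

[3.287, 5.513]

Inverse-Gamma(7.1, 28.5) quantiles: F⁻¹(0.25) and F⁻¹(0.75).
Equivalently, 1/σ² ~ Gamma(7.1, rate = 28.5); invert its 0.75 and 0.25 quantiles.
Posterior mean ≈ 4.672, SD ≈ 2.069; a Normal approximation gives roughly [3.277, 6.068].
Exact: lower = 3.287; upper = 5.513.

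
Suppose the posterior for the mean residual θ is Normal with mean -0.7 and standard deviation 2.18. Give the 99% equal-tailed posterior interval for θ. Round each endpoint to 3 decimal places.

The posterior is symmetric, so the 99% equal-tailed interval is θ = -0.7 ± z·2.18 with z = 2.576.
Half-width: 2.576 × 2.18 = 5.615.
-0.7 − 5.615 = -6.315; -0.7 + 5.615 = 4.915.

[-6.315, 4.915]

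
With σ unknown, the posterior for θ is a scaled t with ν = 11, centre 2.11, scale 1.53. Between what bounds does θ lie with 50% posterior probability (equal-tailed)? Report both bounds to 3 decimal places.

[1.043, 3.177]

The t_11 distribution is symmetric; the 50% interval is 2.11 ± t·1.53 with t_{0.75,11} = 0.697.
Half-width: 0.697 × 1.53 = 1.067.
2.11 − 1.067 = 1.043; 2.11 + 1.067 = 3.177.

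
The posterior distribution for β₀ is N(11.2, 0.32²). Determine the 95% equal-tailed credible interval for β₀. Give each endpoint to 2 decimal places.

[10.57, 11.83]

The posterior is symmetric, so the 95% equal-tailed interval is β₀ = 11.2 ± z·0.32 with z = 1.960.
Half-width: 1.960 × 0.32 = 0.63.
11.2 − 0.63 = 10.57; 11.2 + 0.63 = 11.83.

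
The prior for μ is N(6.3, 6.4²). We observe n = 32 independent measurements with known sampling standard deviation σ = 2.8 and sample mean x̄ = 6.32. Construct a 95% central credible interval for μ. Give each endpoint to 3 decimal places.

Posterior precision = 1/6.4² + 32/2.8² = 0.0244 + 4.0816 = 4.1060, so posterior SD = 0.4935.
Posterior mean = (6.3/6.4² + 32·6.32/2.8²) / 4.1060 = 6.3199.
Interval: 6.3199 ± 1.960 × 0.4935 → [5.353, 7.287].

[5.353, 7.287]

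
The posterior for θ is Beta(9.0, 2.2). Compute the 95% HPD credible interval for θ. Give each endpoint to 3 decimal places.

[0.583, 0.988]

The posterior is unimodal and skewed, so the HPD interval has equal density at both endpoints and is the shortest 95% interval.
Solving f(0.583) = f(0.988) with F(0.988) − F(0.583) = 0.95 gives [0.583, 0.988].
For comparison, the equal-tailed interval is [0.538, 0.968]; the HPD is narrower and shifted toward the mode.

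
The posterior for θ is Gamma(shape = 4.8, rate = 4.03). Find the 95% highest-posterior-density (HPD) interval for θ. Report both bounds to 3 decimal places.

[0.274, 2.268]

The posterior is unimodal and skewed, so the HPD interval has equal density at both endpoints and is the shortest 95% interval.
Solving f(0.274) = f(2.268) with F(2.268) − F(0.274) = 0.95 gives [0.274, 2.268].
For comparison, the equal-tailed interval is [0.375, 2.469]; the HPD is narrower and shifted toward the mode.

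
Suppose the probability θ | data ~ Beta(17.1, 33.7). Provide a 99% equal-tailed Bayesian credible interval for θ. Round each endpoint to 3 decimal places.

Posterior: Beta(17.1, 33.7).
Equal-tailed 99% interval: the 0.005 and 0.995 quantiles of Beta(17.1, 33.7).
Posterior mean ≈ 0.337, SD ≈ 0.066; a Normal approximation gives roughly [0.167, 0.506].
Exact: F⁻¹(0.005) = 0.182; F⁻¹(0.995) = 0.515.

[0.182, 0.515]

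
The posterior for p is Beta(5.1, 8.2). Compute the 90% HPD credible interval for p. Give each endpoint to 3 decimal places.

The posterior is unimodal and skewed, so the HPD interval has equal density at both endpoints and is the shortest 90% interval.
Solving f(0.170) = f(0.592) with F(0.592) − F(0.170) = 0.90 gives [0.170, 0.592].
For comparison, the equal-tailed interval is [0.182, 0.605]; the HPD is narrower and shifted toward the mode.

[0.170, 0.592]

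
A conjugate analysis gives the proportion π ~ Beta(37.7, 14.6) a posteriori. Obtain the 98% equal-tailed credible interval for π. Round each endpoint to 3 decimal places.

Posterior: Beta(37.7, 14.6).
Equal-tailed 98% interval: the 0.01 and 0.99 quantiles of Beta(37.7, 14.6).
Posterior mean ≈ 0.721, SD ≈ 0.061; a Normal approximation gives roughly [0.578, 0.864].
Exact: F⁻¹(0.01) = 0.567; F⁻¹(0.99) = 0.850.

[0.567, 0.850]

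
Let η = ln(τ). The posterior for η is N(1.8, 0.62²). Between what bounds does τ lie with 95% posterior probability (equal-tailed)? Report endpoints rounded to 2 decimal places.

[1.79, 20.39]

On the log scale the 95% interval is 1.8 ± 1.960 × 0.62 = [0.5848, 3.0152].
Exponentiate: [e^0.5848, e^3.0152] = [1.79, 20.39].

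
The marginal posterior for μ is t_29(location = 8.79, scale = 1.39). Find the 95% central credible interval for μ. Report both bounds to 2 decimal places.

The t_29 distribution is symmetric; the 95% interval is 8.79 ± t·1.39 with t_{0.975,29} = 2.045.
Half-width: 2.045 × 1.39 = 2.84.
8.79 − 2.84 = 5.95; 8.79 + 2.84 = 11.63.

[5.95, 11.63]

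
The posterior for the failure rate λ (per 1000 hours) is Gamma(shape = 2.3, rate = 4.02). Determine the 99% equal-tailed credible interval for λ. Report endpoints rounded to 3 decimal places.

[0.040, 1.991]

Posterior: Gamma(shape 2.3, rate 4.02).
Equal-tailed 99% interval: Gamma(2.3, 4.02) quantiles at 0.005 and 0.995.
Posterior mean ≈ 0.572, SD ≈ 0.377; a Normal approximation gives roughly [-0.400, 1.544].
Exact: lower = 0.040; upper = 1.991.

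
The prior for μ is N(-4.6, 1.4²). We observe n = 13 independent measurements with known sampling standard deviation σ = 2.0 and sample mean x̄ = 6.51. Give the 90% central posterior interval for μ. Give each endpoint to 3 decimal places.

[4.154, 5.851]

Posterior precision = 1/1.4² + 13/2.0² = 0.5102 + 3.2500 = 3.7602, so posterior SD = 0.5157.
Posterior mean = (-4.6/1.4² + 13·6.51/2.0²) / 3.7602 = 5.0025.
Interval: 5.0025 ± 1.645 × 0.5157 → [4.154, 5.851].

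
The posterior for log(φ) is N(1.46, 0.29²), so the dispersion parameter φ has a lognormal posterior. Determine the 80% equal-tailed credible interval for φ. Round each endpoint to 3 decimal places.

[2.969, 6.244]

On the log scale the 80% interval is 1.46 ± 1.282 × 0.29 = [1.0884, 1.8316].
Exponentiate: [e^1.0884, e^1.8316] = [2.969, 6.244].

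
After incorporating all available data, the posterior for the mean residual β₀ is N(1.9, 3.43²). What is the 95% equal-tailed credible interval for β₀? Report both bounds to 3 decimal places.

[-4.823, 8.623]

The posterior is symmetric, so the 95% equal-tailed interval is β₀ = 1.9 ± z·3.43 with z = 1.960.
Half-width: 1.960 × 3.43 = 6.723.
1.9 − 6.723 = -4.823; 1.9 + 6.723 = 8.623.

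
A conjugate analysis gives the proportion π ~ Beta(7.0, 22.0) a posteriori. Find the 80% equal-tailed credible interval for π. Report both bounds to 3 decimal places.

Posterior: Beta(7.0, 22.0).
Equal-tailed 80% interval: the 0.1 and 0.9 quantiles of Beta(7.0, 22.0).
Posterior mean ≈ 0.241, SD ≈ 0.078; a Normal approximation gives roughly [0.141, 0.342].
Exact: F⁻¹(0.1) = 0.145; F⁻¹(0.9) = 0.346.

[0.145, 0.346]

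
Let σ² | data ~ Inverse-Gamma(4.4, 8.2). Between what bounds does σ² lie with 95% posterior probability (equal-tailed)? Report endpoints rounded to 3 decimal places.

[0.876, 6.322]

Inverse-Gamma(4.4, 8.2) quantiles: F⁻¹(0.025) and F⁻¹(0.975).
Equivalently, 1/σ² ~ Gamma(4.4, rate = 8.2); invert its 0.975 and 0.025 quantiles.
Posterior mean ≈ 2.412, SD ≈ 1.557; a Normal approximation gives roughly [-0.639, 5.463].
Exact: lower = 0.876; upper = 6.322.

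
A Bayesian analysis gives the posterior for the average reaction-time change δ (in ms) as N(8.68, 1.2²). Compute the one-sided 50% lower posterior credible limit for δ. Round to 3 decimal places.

Need L with P(δ ≥ L) = 0.50: L = 8.68 − z_{0.5}·1.2.
z = 0.000; L = 8.68 − 0.000 × 1.2 = 8.680.

8.680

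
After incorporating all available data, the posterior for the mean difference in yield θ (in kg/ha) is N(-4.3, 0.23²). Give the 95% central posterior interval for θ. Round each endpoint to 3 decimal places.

[-4.751, -3.849]

The posterior is symmetric, so the 95% equal-tailed interval is θ = -4.3 ± z·0.23 with z = 1.960.
Half-width: 1.960 × 0.23 = 0.451.
-4.3 − 0.451 = -4.751; -4.3 + 0.451 = -3.849.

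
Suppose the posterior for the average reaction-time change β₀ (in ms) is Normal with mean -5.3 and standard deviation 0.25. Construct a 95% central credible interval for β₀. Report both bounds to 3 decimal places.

The posterior is symmetric, so the 95% equal-tailed interval is β₀ = -5.3 ± z·0.25 with z = 1.960.
Half-width: 1.960 × 0.25 = 0.490.
-5.3 − 0.490 = -5.790; -5.3 + 0.490 = -4.810.

[-5.790, -4.810]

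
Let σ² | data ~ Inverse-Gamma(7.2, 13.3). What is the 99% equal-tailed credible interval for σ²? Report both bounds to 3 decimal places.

Inverse-Gamma(7.2, 13.3) quantiles: F⁻¹(0.005) and F⁻¹(0.995).
Equivalently, 1/σ² ~ Gamma(7.2, rate = 13.3); invert its 0.995 and 0.005 quantiles.
Posterior mean ≈ 2.145, SD ≈ 0.941; a Normal approximation gives roughly [-0.278, 4.568].
Exact: lower = 0.833; upper = 6.210.

[0.833, 6.210]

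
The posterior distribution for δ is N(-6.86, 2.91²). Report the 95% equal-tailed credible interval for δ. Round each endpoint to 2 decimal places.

The posterior is symmetric, so the 95% equal-tailed interval is δ = -6.86 ± z·2.91 with z = 1.960.
Half-width: 1.960 × 2.91 = 5.70.
-6.86 − 5.70 = -12.56; -6.86 + 5.70 = -1.16.

[-12.56, -1.16]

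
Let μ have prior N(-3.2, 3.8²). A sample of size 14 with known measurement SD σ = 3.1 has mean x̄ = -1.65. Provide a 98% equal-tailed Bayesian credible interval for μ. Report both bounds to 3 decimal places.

Posterior precision = 1/3.8² + 14/3.1² = 0.0693 + 1.4568 = 1.5261, so posterior SD = 0.8095.
Posterior mean = (-3.2/3.8² + 14·-1.65/3.1²) / 1.5261 = -1.7203.
Interval: -1.7203 ± 2.326 × 0.8095 → [-3.604, 0.163].

[-3.604, 0.163]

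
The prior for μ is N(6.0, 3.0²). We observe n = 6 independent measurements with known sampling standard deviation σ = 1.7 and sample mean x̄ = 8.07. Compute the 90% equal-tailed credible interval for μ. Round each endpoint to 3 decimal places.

Posterior precision = 1/3.0² + 6/1.7² = 0.1111 + 2.0761 = 2.1872, so posterior SD = 0.6762.
Posterior mean = (6.0/3.0² + 6·8.07/1.7²) / 2.1872 = 7.9648.
Interval: 7.9648 ± 1.645 × 0.6762 → [6.853, 9.077].

[6.853, 9.077]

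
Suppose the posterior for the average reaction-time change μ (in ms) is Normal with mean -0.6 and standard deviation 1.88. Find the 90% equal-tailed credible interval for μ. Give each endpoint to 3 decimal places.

The posterior is symmetric, so the 90% equal-tailed interval is μ = -0.6 ± z·1.88 with z = 1.645.
Half-width: 1.645 × 1.88 = 3.092.
-0.6 − 3.092 = -3.692; -0.6 + 3.092 = 2.492.

[-3.692, 2.492]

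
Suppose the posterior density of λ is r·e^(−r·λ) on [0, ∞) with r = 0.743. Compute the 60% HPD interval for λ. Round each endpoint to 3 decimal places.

[0.000, 1.233]

The exponential density is strictly decreasing on [0, ∞), so the HPD interval is anchored at 0: [0, q] with P(λ ≤ q) = 0.60.
q = −ln(1 − 0.60) / 0.743 = 0.9163 / 0.743 = 1.233.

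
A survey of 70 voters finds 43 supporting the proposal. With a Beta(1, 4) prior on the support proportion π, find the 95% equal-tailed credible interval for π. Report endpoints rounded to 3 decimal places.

Posterior: Beta(1+43, 4+27) = Beta(44, 31).
Equal-tailed 95% interval: the 0.025 and 0.975 quantiles of Beta(44, 31).
Posterior mean ≈ 0.587, SD ≈ 0.056; a Normal approximation gives roughly [0.476, 0.697].
Exact: F⁻¹(0.025) = 0.474; F⁻¹(0.975) = 0.695.

[0.474, 0.695]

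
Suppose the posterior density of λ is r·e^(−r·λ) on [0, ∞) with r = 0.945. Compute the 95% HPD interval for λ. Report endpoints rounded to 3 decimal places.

The exponential density is strictly decreasing on [0, ∞), so the HPD interval is anchored at 0: [0, q] with P(λ ≤ q) = 0.95.
q = −ln(1 − 0.95) / 0.945 = 2.9957 / 0.945 = 3.170.

[0.000, 3.170]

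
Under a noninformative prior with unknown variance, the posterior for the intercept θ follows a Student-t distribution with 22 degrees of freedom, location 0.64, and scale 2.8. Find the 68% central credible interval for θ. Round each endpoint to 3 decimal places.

[-2.209, 3.489]

The t_22 distribution is symmetric; the 68% interval is 0.64 ± t·2.8 with t_{0.84,22} = 1.017.
Half-width: 1.017 × 2.8 = 2.849.
0.64 − 2.849 = -2.209; 0.64 + 2.849 = 3.489.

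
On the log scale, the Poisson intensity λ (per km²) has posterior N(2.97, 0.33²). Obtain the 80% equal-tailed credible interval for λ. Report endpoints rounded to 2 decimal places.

On the log scale the 80% interval is 2.97 ± 1.282 × 0.33 = [2.5471, 3.3929].
Exponentiate: [e^2.5471, e^3.3929] = [12.77, 29.75].

[12.77, 29.75]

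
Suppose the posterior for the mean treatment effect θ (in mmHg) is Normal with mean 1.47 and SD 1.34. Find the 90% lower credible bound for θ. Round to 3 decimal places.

Need L with P(θ ≥ L) = 0.90: L = 1.47 − z_{0.1}·1.34.
z = 1.282; L = 1.47 − 1.282 × 1.34 = -0.247.

-0.247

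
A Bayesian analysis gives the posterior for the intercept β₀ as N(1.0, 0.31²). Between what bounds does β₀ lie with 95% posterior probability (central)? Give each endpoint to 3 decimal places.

[0.392, 1.608]

The posterior is symmetric, so the 95% equal-tailed interval is β₀ = 1.0 ± z·0.31 with z = 1.960.
Half-width: 1.960 × 0.31 = 0.608.
1.0 − 0.608 = 0.392; 1.0 + 0.608 = 1.608.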